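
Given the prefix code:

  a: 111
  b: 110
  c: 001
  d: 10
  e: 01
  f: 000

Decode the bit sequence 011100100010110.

ebefdb

Read left to right; each codeword is recognised as soon as it completes (prefix code):
  01→e | 110→b | 01→e | 000→f | 10→d | 110→b
Decoded message: ebefdb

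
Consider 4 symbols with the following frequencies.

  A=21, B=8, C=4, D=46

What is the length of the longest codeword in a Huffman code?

3

Merge the two lowest-weight nodes at each step:
merge C(4) and B(8): 12
merge 12 and A(21): 33
merge 33 and D(46): 79
The rarest symbols sit at the bottom; the longest codeword is 3 bits.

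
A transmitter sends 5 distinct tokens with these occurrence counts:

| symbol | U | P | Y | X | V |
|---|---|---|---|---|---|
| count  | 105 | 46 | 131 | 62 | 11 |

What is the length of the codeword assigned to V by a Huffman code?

4

Build the tree from the bottom:
merge V(11) and P(46): 57
merge 57 and X(62): 119
merge U(105) and 119: 224
merge Y(131) and 224: 355
V's leaf is at depth 4, giving a 4-bit codeword.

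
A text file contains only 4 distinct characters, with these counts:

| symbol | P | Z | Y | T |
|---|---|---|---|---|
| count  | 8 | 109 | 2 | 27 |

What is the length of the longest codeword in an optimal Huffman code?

3

Merge the two lowest-weight nodes at each step:
combine Y(2), P(8) → 10
combine 10, T(27) → 37
combine 37, Z(109) → 146
The first pair merged (Y, P) ends up deepest, at depth 3.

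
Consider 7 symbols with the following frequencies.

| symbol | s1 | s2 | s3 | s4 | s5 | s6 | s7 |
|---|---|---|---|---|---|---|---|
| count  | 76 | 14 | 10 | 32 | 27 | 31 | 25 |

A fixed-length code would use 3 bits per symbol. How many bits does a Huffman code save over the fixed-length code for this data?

Fixed-length: 3 bits × 215 symbols = 645 bits.
Huffman merges:
s3(10) + s2(14) → 24
24 + s7(25) → 49
s5(27) + s6(31) → 58
s4(32) + 49 → 81
58 + s1(76) → 134
81 + 134 → 215
Huffman total = 24 + 49 + 58 + 81 + 134 + 215 = 561 bits.
Saving = 645 − 561 = 84 bits.

84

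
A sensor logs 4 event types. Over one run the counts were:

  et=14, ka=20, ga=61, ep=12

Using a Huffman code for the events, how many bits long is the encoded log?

Merge the two smallest weights repeatedly:
combine ep(12), et(14) → 26
combine ka(20), 26 → 46
combine 46, ga(61) → 107
The encoded length is the sum of every internal node's weight: 26 + 46 + 107 = 179 bits.

179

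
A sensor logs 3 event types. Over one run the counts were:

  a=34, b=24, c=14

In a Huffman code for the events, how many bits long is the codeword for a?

Huffman merges, smallest pair first:
combine c(14), b(24) → 38
combine a(34), 38 → 72
a is a child of the root — depth 1, so its codeword is a single bit.

1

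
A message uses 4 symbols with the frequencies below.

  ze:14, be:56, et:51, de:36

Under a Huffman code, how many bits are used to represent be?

1

Build the tree from the bottom:
combine ze(14), de(36) → 50
combine 50, et(51) → 101
combine be(56), 101 → 157
be sits one level below the root: a 1-bit codeword.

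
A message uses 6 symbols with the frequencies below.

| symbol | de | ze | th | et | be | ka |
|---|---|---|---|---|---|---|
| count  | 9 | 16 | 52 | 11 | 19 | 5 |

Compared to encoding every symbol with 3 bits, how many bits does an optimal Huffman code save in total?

Fixed-length: 3 bits × 112 symbols = 336 bits.
Huffman merges:
merge ka(5) and de(9): 14
merge et(11) and 14: 25
merge ze(16) and be(19): 35
merge 25 and 35: 60
merge th(52) and 60: 112
Huffman total = 14 + 25 + 35 + 60 + 112 = 246 bits.
Saving = 336 − 246 = 90 bits.

90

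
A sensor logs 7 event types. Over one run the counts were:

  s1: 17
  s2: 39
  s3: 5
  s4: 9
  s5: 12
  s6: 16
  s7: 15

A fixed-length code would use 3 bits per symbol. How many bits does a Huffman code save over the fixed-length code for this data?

42

Fixed-length: 3 bits × 113 symbols = 339 bits.
Huffman merges:
combine s3(5), s4(9) → 14
combine s5(12), 14 → 26
combine s7(15), s6(16) → 31
combine s1(17), 26 → 43
combine 31, s2(39) → 70
combine 43, 70 → 113
Huffman total = 14 + 26 + 31 + 43 + 70 + 113 = 297 bits.
Saving = 339 − 297 = 42 bits.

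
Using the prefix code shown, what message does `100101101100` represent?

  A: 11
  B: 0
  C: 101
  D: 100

DCCD

Read left to right; each codeword is recognised as soon as it completes (prefix code):
  100→D | 101→C | 101→C | 100→D
Decoded message: DCCD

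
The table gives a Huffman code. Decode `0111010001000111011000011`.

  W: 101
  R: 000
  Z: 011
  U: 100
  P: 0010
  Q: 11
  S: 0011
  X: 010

Read left to right; each codeword is recognised as soon as it completes (prefix code):
  011→Z | 101→W | 000→R | 100→U | 011→Z | 101→W | 100→U | 0011→S
Decoded message: ZWRUZWUS

ZWRUZWUS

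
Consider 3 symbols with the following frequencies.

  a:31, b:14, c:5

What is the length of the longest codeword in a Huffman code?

Merge the two lowest-weight nodes at each step:
c(5) + b(14) → 19
19 + a(31) → 50
The first pair merged (c, b) ends up deepest, at depth 2.

2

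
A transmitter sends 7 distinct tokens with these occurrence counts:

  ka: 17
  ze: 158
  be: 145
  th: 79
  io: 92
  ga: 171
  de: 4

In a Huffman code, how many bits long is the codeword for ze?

2

Build the tree from the bottom:
de(4) + ka(17) → 21
21 + th(79) → 100
io(92) + 100 → 192
be(145) + ze(158) → 303
ga(171) + 192 → 363
303 + 363 → 666
ze sits 2 levels below the root, so its codeword is 2 bits.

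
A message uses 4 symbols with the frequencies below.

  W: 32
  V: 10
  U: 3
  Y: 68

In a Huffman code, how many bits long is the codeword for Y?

1

Repeatedly merge the two smallest:
combine U(3), V(10) → 13
combine 13, W(32) → 45
combine 45, Y(68) → 113
Y is a child of the root — depth 1, so its codeword is a single bit.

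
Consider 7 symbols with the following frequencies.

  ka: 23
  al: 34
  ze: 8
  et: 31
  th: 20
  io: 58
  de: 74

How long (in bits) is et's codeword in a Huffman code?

Huffman merges, smallest pair first:
ze(8) + th(20) → 28
ka(23) + 28 → 51
et(31) + al(34) → 65
51 + io(58) → 109
65 + de(74) → 139
109 + 139 → 248
The subtree containing et is merged 3 times, so code length = 3.

3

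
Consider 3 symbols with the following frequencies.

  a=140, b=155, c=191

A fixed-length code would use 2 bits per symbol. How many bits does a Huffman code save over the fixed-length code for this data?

Fixed-length: 2 bits × 486 symbols = 972 bits.
Huffman merges:
a(140) + b(155) → 295
c(191) + 295 → 486
Huffman total = 295 + 486 = 781 bits.
Saving = 972 − 781 = 191 bits.

191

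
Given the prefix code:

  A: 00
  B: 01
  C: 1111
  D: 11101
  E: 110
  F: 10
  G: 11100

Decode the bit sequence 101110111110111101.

Read left to right; each codeword is recognised as soon as it completes (prefix code):
  10→F | 11101→D | 1111→C | 01→B | 11101→D
Decoded message: FDCBD

FDCBD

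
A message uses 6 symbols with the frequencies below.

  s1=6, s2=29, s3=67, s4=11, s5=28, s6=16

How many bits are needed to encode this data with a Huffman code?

354

Merge the two smallest weights repeatedly:
combine s1(6), s4(11) → 17
combine s6(16), 17 → 33
combine s5(28), s2(29) → 57
combine 33, 57 → 90
combine s3(67), 90 → 157
The encoded length is the sum of every internal node's weight: 17 + 33 + 57 + 90 + 157 = 354 bits.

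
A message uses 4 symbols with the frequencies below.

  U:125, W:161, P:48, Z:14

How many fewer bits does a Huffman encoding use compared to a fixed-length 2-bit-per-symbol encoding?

Fixed-length: 2 bits × 348 symbols = 696 bits.
Huffman merges:
merge Z(14) and P(48): 62
merge 62 and U(125): 187
merge W(161) and 187: 348
Huffman total = 62 + 187 + 348 = 597 bits.
Saving = 696 − 597 = 99 bits.

99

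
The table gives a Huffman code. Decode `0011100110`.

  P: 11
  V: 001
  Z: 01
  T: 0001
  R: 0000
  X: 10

VPVX

Read left to right; each codeword is recognised as soon as it completes (prefix code):
  001→V | 11→P | 001→V | 10→X
Decoded message: VPVX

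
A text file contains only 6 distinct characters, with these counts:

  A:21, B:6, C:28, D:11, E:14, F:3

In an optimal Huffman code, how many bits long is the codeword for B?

4

Repeatedly merge the two smallest:
F(3) + B(6) → 9
9 + D(11) → 20
E(14) + 20 → 34
A(21) + C(28) → 49
34 + 49 → 83
The subtree containing B is merged 4 times, so code length = 4.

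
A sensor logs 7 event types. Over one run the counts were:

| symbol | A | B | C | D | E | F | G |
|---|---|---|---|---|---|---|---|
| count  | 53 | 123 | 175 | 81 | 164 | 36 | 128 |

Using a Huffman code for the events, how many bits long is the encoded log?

Build the Huffman tree bottom-up:
F(36) + A(53) → 89
D(81) + 89 → 170
B(123) + G(128) → 251
E(164) + 170 → 334
C(175) + 251 → 426
334 + 426 → 760
Each symbol's bit-cost is frequency × depth; summing gives 2030 bits (equivalently 89 + 170 + 251 + 334 + 426 + 760).

2030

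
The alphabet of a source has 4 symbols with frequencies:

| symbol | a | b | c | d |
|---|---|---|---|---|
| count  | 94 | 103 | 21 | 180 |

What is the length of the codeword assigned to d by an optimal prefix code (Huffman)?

Repeatedly merge the two smallest:
merge c(21) and a(94): 115
merge b(103) and 115: 218
merge d(180) and 218: 398
d is a child of the root — depth 1, so its codeword is a single bit.

1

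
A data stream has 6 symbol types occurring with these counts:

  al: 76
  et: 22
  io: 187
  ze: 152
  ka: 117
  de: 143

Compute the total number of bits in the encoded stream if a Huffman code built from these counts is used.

1707

Build the Huffman tree bottom-up:
merge et(22) and al(76): 98
merge 98 and ka(117): 215
merge de(143) and ze(152): 295
merge io(187) and 215: 402
merge 295 and 402: 697
Each symbol's bit-cost is frequency × depth; summing gives 1707 bits (equivalently 98 + 215 + 295 + 402 + 697).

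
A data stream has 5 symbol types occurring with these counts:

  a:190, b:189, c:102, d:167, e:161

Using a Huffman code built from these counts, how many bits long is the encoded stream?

Build the Huffman tree bottom-up:
combine c(102), e(161) → 263
combine d(167), b(189) → 356
combine a(190), 263 → 453
combine 356, 453 → 809
Each symbol's bit-cost is frequency × depth; summing gives 1881 bits (equivalently 263 + 356 + 453 + 809).

1881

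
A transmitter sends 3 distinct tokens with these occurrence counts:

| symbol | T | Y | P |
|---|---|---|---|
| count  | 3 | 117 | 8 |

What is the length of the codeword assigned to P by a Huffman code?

Huffman merges, smallest pair first:
merge T(3) and P(8): 11
merge 11 and Y(117): 128
P's leaf is at depth 2, giving a 2-bit codeword.

2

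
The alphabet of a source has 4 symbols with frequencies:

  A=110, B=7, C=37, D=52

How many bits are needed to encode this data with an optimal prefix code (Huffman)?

Greedily combine the two least-frequent nodes:
B(7) + C(37) → 44
44 + D(52) → 96
96 + A(110) → 206
Total encoded bits = sum of merged weights = 44 + 96 + 206 = 346.

346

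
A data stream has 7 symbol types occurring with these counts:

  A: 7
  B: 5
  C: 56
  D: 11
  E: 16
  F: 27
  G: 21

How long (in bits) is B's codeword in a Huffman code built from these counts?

5

Build the tree from the bottom:
combine B(5), A(7) → 12
combine D(11), 12 → 23
combine E(16), G(21) → 37
combine 23, F(27) → 50
combine 37, 50 → 87
combine C(56), 87 → 143
The subtree containing B is merged 5 times, so code length = 5.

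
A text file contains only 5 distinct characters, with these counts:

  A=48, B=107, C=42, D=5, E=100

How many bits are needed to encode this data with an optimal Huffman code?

Greedily combine the two least-frequent nodes:
combine D(5), C(42) → 47
combine 47, A(48) → 95
combine 95, E(100) → 195
combine B(107), 195 → 302
Total encoded bits = sum of merged weights = 47 + 95 + 195 + 302 = 639.

639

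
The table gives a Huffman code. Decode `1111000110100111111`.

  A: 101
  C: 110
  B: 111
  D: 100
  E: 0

Read left to right; each codeword is recognised as soon as it completes (prefix code):
  111→B | 100→D | 0→E | 110→C | 100→D | 111→B | 111→B
Decoded message: BDECDBB

BDECDBB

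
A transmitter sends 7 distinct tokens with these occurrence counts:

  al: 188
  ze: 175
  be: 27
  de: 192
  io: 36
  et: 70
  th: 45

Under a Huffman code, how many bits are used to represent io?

5

Repeatedly merge the two smallest:
be(27) + io(36) → 63
th(45) + 63 → 108
et(70) + 108 → 178
ze(175) + 178 → 353
al(188) + de(192) → 380
353 + 380 → 733
io sits 5 levels below the root, so its codeword is 5 bits.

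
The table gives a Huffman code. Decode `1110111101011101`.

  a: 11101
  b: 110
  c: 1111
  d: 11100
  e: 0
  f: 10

aaea

Read left to right; each codeword is recognised as soon as it completes (prefix code):
  11101→a | 11101→a | 0→e | 11101→a
Decoded message: aaea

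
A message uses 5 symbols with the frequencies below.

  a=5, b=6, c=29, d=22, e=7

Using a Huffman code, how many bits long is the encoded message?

Merge the two smallest weights repeatedly:
a(5) + b(6) → 11
e(7) + 11 → 18
18 + d(22) → 40
c(29) + 40 → 69
Each symbol's bit-cost is frequency × depth; summing gives 138 bits (equivalently 11 + 18 + 40 + 69).

138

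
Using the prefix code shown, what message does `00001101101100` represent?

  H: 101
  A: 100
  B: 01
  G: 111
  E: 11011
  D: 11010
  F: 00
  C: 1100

FFEBA

Read left to right; each codeword is recognised as soon as it completes (prefix code):
  00→F | 00→F | 11011→E | 01→B | 100→A
Decoded message: FFEBA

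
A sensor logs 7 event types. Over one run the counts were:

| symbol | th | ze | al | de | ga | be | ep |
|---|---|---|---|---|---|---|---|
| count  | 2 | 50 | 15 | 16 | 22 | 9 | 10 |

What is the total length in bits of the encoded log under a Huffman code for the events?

Merge the two smallest weights repeatedly:
merge th(2) and be(9): 11
merge ep(10) and 11: 21
merge al(15) and de(16): 31
merge 21 and ga(22): 43
merge 31 and 43: 74
merge ze(50) and 74: 124
Total encoded bits = sum of merged weights = 11 + 21 + 31 + 43 + 74 + 124 = 304.

304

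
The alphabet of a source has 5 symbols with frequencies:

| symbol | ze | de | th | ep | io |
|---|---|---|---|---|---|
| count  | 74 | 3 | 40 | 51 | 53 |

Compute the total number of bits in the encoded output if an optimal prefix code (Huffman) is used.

Greedily combine the two least-frequent nodes:
merge de(3) and th(40): 43
merge 43 and ep(51): 94
merge io(53) and ze(74): 127
merge 94 and 127: 221
The encoded length is the sum of every internal node's weight: 43 + 94 + 127 + 221 = 485 bits.

485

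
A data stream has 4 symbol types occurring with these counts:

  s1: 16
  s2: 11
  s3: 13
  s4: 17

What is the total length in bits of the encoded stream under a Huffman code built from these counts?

Build the Huffman tree bottom-up:
combine s2(11), s3(13) → 24
combine s1(16), s4(17) → 33
combine 24, 33 → 57
The encoded length is the sum of every internal node's weight: 24 + 33 + 57 = 114 bits.

114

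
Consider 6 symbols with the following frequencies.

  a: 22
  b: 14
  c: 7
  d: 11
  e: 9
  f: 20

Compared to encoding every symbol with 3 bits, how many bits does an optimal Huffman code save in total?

Fixed-length: 3 bits × 83 symbols = 249 bits.
Huffman merges:
merge c(7) and e(9): 16
merge d(11) and b(14): 25
merge 16 and f(20): 36
merge a(22) and 25: 47
merge 36 and 47: 83
Huffman total = 16 + 25 + 36 + 47 + 83 = 207 bits.
Saving = 249 − 207 = 42 bits.

42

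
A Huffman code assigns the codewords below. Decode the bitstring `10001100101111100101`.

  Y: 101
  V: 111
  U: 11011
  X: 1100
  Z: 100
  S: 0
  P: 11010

ZSXYVZY

Read left to right; each codeword is recognised as soon as it completes (prefix code):
  100→Z | 0→S | 1100→X | 101→Y | 111→V | 100→Z | 101→Y
Decoded message: ZSXYVZY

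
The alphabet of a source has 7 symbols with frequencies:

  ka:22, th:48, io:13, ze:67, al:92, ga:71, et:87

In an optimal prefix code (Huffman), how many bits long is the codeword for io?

4

Build the tree from the bottom:
io(13) + ka(22) → 35
35 + th(48) → 83
ze(67) + ga(71) → 138
83 + et(87) → 170
al(92) + 138 → 230
170 + 230 → 400
io sits 4 levels below the root, so its codeword is 4 bits.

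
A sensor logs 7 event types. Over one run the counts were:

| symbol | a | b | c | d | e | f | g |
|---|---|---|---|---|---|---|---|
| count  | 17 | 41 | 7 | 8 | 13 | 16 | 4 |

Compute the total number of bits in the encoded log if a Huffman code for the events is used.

266

Merge the two smallest weights repeatedly:
combine g(4), c(7) → 11
combine d(8), 11 → 19
combine e(13), f(16) → 29
combine a(17), 19 → 36
combine 29, 36 → 65
combine b(41), 65 → 106
Each symbol's bit-cost is frequency × depth; summing gives 266 bits (equivalently 11 + 19 + 29 + 36 + 65 + 106).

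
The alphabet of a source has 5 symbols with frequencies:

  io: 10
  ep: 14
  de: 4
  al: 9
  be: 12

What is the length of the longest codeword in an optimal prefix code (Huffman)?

Merge the two lowest-weight nodes at each step:
combine de(4), al(9) → 13
combine io(10), be(12) → 22
combine 13, ep(14) → 27
combine 22, 27 → 49
The first pair merged (de, al) ends up deepest, at depth 3.

3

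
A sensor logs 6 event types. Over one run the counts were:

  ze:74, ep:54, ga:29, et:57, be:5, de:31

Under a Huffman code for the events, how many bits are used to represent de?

Build the tree from the bottom:
be(5) + ga(29) → 34
de(31) + 34 → 65
ep(54) + et(57) → 111
65 + ze(74) → 139
111 + 139 → 250
The subtree containing de is merged 3 times, so code length = 3.

3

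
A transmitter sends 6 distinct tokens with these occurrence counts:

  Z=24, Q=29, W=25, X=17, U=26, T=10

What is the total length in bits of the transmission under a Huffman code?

Build the Huffman tree bottom-up:
T(10) + X(17) → 27
Z(24) + W(25) → 49
U(26) + 27 → 53
Q(29) + 49 → 78
53 + 78 → 131
The encoded length is the sum of every internal node's weight: 27 + 49 + 53 + 78 + 131 = 338 bits.

338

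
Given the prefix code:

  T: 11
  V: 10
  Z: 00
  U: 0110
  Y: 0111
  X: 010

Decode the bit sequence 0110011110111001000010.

UYVTVXZX

Read left to right; each codeword is recognised as soon as it completes (prefix code):
  0110→U | 0111→Y | 10→V | 11→T | 10→V | 010→X | 00→Z | 010→X
Decoded message: UYVTVXZX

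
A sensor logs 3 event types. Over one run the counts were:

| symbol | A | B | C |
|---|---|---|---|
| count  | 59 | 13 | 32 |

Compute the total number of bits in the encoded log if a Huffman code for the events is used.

149

Merge the two smallest weights repeatedly:
combine B(13), C(32) → 45
combine 45, A(59) → 104
Each symbol's bit-cost is frequency × depth; summing gives 149 bits (equivalently 45 + 104).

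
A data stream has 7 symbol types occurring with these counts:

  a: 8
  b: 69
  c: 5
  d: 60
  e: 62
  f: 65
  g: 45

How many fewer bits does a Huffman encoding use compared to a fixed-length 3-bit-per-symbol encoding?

125

Fixed-length: 3 bits × 314 symbols = 942 bits.
Huffman merges:
combine c(5), a(8) → 13
combine 13, g(45) → 58
combine 58, d(60) → 118
combine e(62), f(65) → 127
combine b(69), 118 → 187
combine 127, 187 → 314
Huffman total = 13 + 58 + 118 + 127 + 187 + 314 = 817 bits.
Saving = 942 − 817 = 125 bits.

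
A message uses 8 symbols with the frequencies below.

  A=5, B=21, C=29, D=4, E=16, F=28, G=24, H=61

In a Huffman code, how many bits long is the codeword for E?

Build the tree from the bottom:
merge D(4) and A(5): 9
merge 9 and E(16): 25
merge B(21) and G(24): 45
merge 25 and F(28): 53
merge C(29) and 45: 74
merge 53 and H(61): 114
merge 74 and 114: 188
E's leaf is at depth 4, giving a 4-bit codeword.

4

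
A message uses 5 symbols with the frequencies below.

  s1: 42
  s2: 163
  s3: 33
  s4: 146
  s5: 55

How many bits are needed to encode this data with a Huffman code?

920

Build the Huffman tree bottom-up:
combine s3(33), s1(42) → 75
combine s5(55), 75 → 130
combine 130, s4(146) → 276
combine s2(163), 276 → 439
Each symbol's bit-cost is frequency × depth; summing gives 920 bits (equivalently 75 + 130 + 276 + 439).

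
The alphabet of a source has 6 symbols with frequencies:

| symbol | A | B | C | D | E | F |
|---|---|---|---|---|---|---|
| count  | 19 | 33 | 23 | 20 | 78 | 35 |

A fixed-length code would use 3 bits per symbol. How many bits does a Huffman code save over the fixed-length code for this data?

Fixed-length: 3 bits × 208 symbols = 624 bits.
Huffman merges:
merge A(19) and D(20): 39
merge C(23) and B(33): 56
merge F(35) and 39: 74
merge 56 and 74: 130
merge E(78) and 130: 208
Huffman total = 39 + 56 + 74 + 130 + 208 = 507 bits.
Saving = 624 − 507 = 117 bits.

117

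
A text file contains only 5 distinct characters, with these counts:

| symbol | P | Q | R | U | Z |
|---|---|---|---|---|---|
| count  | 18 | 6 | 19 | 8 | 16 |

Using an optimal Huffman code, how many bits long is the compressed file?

148

Merge the two smallest weights repeatedly:
combine Q(6), U(8) → 14
combine 14, Z(16) → 30
combine P(18), R(19) → 37
combine 30, 37 → 67
Total encoded bits = sum of merged weights = 14 + 30 + 37 + 67 = 148.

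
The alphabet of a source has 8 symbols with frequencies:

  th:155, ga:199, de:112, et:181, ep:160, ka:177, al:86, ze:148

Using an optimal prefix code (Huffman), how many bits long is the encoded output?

Build the Huffman tree bottom-up:
al(86) + de(112) → 198
ze(148) + th(155) → 303
ep(160) + ka(177) → 337
et(181) + 198 → 379
ga(199) + 303 → 502
337 + 379 → 716
502 + 716 → 1218
Total encoded bits = sum of merged weights = 198 + 303 + 337 + 379 + 502 + 716 + 1218 = 3653.

3653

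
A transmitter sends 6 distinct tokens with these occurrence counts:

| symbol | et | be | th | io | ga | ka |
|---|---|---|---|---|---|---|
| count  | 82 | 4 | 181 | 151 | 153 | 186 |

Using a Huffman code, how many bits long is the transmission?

1837

Greedily combine the two least-frequent nodes:
combine be(4), et(82) → 86
combine 86, io(151) → 237
combine ga(153), th(181) → 334
combine ka(186), 237 → 423
combine 334, 423 → 757
The encoded length is the sum of every internal node's weight: 86 + 237 + 334 + 423 + 757 = 1837 bits.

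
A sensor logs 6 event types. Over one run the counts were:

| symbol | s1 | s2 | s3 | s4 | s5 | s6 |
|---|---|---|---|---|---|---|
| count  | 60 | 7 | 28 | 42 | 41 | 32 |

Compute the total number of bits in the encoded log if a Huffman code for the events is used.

522

Build the Huffman tree bottom-up:
s2(7) + s3(28) → 35
s6(32) + 35 → 67
s5(41) + s4(42) → 83
s1(60) + 67 → 127
83 + 127 → 210
The encoded length is the sum of every internal node's weight: 35 + 67 + 83 + 127 + 210 = 522 bits.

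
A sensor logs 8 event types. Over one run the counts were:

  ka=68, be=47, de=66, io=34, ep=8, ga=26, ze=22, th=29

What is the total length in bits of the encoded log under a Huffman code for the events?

Build the Huffman tree bottom-up:
merge ep(8) and ze(22): 30
merge ga(26) and th(29): 55
merge 30 and io(34): 64
merge be(47) and 55: 102
merge 64 and de(66): 130
merge ka(68) and 102: 170
merge 130 and 170: 300
Total encoded bits = sum of merged weights = 30 + 55 + 64 + 102 + 130 + 170 + 300 = 851.

851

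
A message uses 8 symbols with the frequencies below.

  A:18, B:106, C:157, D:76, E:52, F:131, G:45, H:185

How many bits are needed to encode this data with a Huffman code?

2146

Greedily combine the two least-frequent nodes:
merge A(18) and G(45): 63
merge E(52) and 63: 115
merge D(76) and B(106): 182
merge 115 and F(131): 246
merge C(157) and 182: 339
merge H(185) and 246: 431
merge 339 and 431: 770
Total encoded bits = sum of merged weights = 63 + 115 + 182 + 246 + 339 + 431 + 770 = 2146.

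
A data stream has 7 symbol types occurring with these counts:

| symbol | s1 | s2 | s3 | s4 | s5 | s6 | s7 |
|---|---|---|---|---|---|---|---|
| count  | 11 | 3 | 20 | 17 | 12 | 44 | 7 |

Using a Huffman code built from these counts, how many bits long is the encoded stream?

Merge the two smallest weights repeatedly:
merge s2(3) and s7(7): 10
merge 10 and s1(11): 21
merge s5(12) and s4(17): 29
merge s3(20) and 21: 41
merge 29 and 41: 70
merge s6(44) and 70: 114
Each symbol's bit-cost is frequency × depth; summing gives 285 bits (equivalently 10 + 21 + 29 + 41 + 70 + 114).

285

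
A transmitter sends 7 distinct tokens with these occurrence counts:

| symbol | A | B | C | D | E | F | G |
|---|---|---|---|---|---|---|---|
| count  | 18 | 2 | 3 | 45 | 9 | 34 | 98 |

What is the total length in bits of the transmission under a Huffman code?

Greedily combine the two least-frequent nodes:
B(2) + C(3) → 5
5 + E(9) → 14
14 + A(18) → 32
32 + F(34) → 66
D(45) + 66 → 111
G(98) + 111 → 209
The encoded length is the sum of every internal node's weight: 5 + 14 + 32 + 66 + 111 + 209 = 437 bits.

437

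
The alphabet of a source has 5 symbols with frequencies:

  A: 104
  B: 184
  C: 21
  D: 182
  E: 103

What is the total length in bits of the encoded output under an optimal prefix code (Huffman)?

1312

Merge the two smallest weights repeatedly:
merge C(21) and E(103): 124
merge A(104) and 124: 228
merge D(182) and B(184): 366
merge 228 and 366: 594
Each symbol's bit-cost is frequency × depth; summing gives 1312 bits (equivalently 124 + 228 + 366 + 594).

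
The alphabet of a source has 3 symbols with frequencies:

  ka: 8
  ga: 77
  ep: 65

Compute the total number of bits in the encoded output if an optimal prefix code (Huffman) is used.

Merge the two smallest weights repeatedly:
ka(8) + ep(65) → 73
73 + ga(77) → 150
The encoded length is the sum of every internal node's weight: 73 + 150 = 223 bits.

223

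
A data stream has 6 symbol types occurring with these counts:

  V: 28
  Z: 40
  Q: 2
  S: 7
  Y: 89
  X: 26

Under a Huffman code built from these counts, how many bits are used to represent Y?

Repeatedly merge the two smallest:
Q(2) + S(7) → 9
9 + X(26) → 35
V(28) + 35 → 63
Z(40) + 63 → 103
Y(89) + 103 → 192
Y sits one level below the root: a 1-bit codeword.

1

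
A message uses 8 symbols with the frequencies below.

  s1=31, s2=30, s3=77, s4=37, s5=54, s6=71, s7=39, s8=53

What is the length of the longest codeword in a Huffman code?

4

Merge the two lowest-weight nodes at each step:
combine s2(30), s1(31) → 61
combine s4(37), s7(39) → 76
combine s8(53), s5(54) → 107
combine 61, s6(71) → 132
combine 76, s3(77) → 153
combine 107, 132 → 239
combine 153, 239 → 392
The first pair merged (s2, s1) ends up deepest, at depth 4.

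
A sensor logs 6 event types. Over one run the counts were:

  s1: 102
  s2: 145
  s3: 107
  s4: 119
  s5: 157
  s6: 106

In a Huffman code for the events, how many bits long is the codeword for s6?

3

Build the tree from the bottom:
merge s1(102) and s6(106): 208
merge s3(107) and s4(119): 226
merge s2(145) and s5(157): 302
merge 208 and 226: 434
merge 302 and 434: 736
s6 sits 3 levels below the root, so its codeword is 3 bits.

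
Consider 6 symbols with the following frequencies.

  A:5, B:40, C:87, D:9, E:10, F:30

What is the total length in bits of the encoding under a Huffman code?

367

Greedily combine the two least-frequent nodes:
combine A(5), D(9) → 14
combine E(10), 14 → 24
combine 24, F(30) → 54
combine B(40), 54 → 94
combine C(87), 94 → 181
Each symbol's bit-cost is frequency × depth; summing gives 367 bits (equivalently 14 + 24 + 54 + 94 + 181).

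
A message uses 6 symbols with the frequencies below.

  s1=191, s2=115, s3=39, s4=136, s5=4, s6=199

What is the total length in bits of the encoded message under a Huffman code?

Greedily combine the two least-frequent nodes:
combine s5(4), s3(39) → 43
combine 43, s2(115) → 158
combine s4(136), 158 → 294
combine s1(191), s6(199) → 390
combine 294, 390 → 684
The encoded length is the sum of every internal node's weight: 43 + 158 + 294 + 390 + 684 = 1569 bits.

1569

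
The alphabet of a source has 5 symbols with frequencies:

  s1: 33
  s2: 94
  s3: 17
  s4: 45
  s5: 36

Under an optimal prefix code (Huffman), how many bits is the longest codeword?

Merge the two lowest-weight nodes at each step:
merge s3(17) and s1(33): 50
merge s5(36) and s4(45): 81
merge 50 and 81: 131
merge s2(94) and 131: 225
Maximum depth reached is 3.

3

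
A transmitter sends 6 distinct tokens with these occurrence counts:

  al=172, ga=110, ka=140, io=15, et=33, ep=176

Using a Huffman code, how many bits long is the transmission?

Merge the two smallest weights repeatedly:
merge io(15) and et(33): 48
merge 48 and ga(110): 158
merge ka(140) and 158: 298
merge al(172) and ep(176): 348
merge 298 and 348: 646
Each symbol's bit-cost is frequency × depth; summing gives 1498 bits (equivalently 48 + 158 + 298 + 348 + 646).

1498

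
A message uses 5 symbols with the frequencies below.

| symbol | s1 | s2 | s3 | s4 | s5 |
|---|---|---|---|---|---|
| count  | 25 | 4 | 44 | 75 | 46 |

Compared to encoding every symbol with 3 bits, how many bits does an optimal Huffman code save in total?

Fixed-length: 3 bits × 194 symbols = 582 bits.
Huffman merges:
merge s2(4) and s1(25): 29
merge 29 and s3(44): 73
merge s5(46) and 73: 119
merge s4(75) and 119: 194
Huffman total = 29 + 73 + 119 + 194 = 415 bits.
Saving = 582 − 415 = 167 bits.

167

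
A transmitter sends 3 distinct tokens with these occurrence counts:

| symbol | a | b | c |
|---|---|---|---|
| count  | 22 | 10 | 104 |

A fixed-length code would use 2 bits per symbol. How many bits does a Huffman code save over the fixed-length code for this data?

Fixed-length: 2 bits × 136 symbols = 272 bits.
Huffman merges:
merge b(10) and a(22): 32
merge 32 and c(104): 136
Huffman total = 32 + 136 = 168 bits.
Saving = 272 − 168 = 104 bits.

104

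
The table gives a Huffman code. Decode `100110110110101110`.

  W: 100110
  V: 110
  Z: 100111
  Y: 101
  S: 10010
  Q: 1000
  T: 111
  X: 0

WVVYV

Read left to right; each codeword is recognised as soon as it completes (prefix code):
  100110→W | 110→V | 110→V | 101→Y | 110→V
Decoded message: WVVYV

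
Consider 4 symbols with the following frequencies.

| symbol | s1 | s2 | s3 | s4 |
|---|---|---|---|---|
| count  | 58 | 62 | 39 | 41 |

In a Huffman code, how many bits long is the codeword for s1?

Build the tree from the bottom:
s3(39) + s4(41) → 80
s1(58) + s2(62) → 120
80 + 120 → 200
s1 sits 2 levels below the root, so its codeword is 2 bits.

2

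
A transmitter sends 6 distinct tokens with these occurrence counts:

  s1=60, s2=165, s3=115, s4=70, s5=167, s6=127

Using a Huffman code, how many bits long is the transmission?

Build the Huffman tree bottom-up:
merge s1(60) and s4(70): 130
merge s3(115) and s6(127): 242
merge 130 and s2(165): 295
merge s5(167) and 242: 409
merge 295 and 409: 704
The encoded length is the sum of every internal node's weight: 130 + 242 + 295 + 409 + 704 = 1780 bits.

1780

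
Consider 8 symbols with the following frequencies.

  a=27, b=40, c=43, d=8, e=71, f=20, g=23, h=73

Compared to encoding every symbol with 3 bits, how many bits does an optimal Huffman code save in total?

Fixed-length: 3 bits × 305 symbols = 915 bits.
Huffman merges:
merge d(8) and f(20): 28
merge g(23) and a(27): 50
merge 28 and b(40): 68
merge c(43) and 50: 93
merge 68 and e(71): 139
merge h(73) and 93: 166
merge 139 and 166: 305
Huffman total = 28 + 50 + 68 + 93 + 139 + 166 + 305 = 849 bits.
Saving = 915 − 849 = 66 bits.

66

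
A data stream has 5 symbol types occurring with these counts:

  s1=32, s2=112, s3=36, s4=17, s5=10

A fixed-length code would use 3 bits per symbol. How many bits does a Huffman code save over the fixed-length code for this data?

Fixed-length: 3 bits × 207 symbols = 621 bits.
Huffman merges:
s5(10) + s4(17) → 27
27 + s1(32) → 59
s3(36) + 59 → 95
95 + s2(112) → 207
Huffman total = 27 + 59 + 95 + 207 = 388 bits.
Saving = 621 − 388 = 233 bits.

233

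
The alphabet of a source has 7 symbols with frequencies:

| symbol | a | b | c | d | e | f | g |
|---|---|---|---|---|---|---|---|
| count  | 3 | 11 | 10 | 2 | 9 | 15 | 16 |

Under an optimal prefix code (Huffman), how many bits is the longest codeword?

Merge the two lowest-weight nodes at each step:
d(2) + a(3) → 5
5 + e(9) → 14
c(10) + b(11) → 21
14 + f(15) → 29
g(16) + 21 → 37
29 + 37 → 66
The rarest symbols sit at the bottom; the longest codeword is 4 bits.

4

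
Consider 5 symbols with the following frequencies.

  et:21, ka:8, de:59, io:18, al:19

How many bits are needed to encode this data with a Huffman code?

257

Greedily combine the two least-frequent nodes:
merge ka(8) and io(18): 26
merge al(19) and et(21): 40
merge 26 and 40: 66
merge de(59) and 66: 125
Total encoded bits = sum of merged weights = 26 + 40 + 66 + 125 = 257.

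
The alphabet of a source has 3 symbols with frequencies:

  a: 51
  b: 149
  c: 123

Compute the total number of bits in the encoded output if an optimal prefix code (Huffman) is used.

497

Merge the two smallest weights repeatedly:
merge a(51) and c(123): 174
merge b(149) and 174: 323
Total encoded bits = sum of merged weights = 174 + 323 = 497.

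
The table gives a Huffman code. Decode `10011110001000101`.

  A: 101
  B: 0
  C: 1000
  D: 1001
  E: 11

Read left to right; each codeword is recognised as soon as it completes (prefix code):
  1001→D | 11→E | 1000→C | 1000→C | 101→A
Decoded message: DECCA

DECCA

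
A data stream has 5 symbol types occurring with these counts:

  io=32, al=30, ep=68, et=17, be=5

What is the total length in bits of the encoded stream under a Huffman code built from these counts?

Build the Huffman tree bottom-up:
merge be(5) and et(17): 22
merge 22 and al(30): 52
merge io(32) and 52: 84
merge ep(68) and 84: 152
Each symbol's bit-cost is frequency × depth; summing gives 310 bits (equivalently 22 + 52 + 84 + 152).

310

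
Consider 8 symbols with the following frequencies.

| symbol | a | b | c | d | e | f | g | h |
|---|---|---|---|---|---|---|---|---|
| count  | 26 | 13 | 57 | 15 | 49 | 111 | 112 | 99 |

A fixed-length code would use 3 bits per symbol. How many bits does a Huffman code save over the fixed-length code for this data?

141

Fixed-length: 3 bits × 482 symbols = 1446 bits.
Huffman merges:
b(13) + d(15) → 28
a(26) + 28 → 54
e(49) + 54 → 103
c(57) + h(99) → 156
103 + f(111) → 214
g(112) + 156 → 268
214 + 268 → 482
Huffman total = 28 + 54 + 103 + 156 + 214 + 268 + 482 = 1305 bits.
Saving = 1446 − 1305 = 141 bits.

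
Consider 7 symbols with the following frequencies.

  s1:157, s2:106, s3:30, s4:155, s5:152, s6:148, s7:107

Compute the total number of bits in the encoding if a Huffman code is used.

2389

Build the Huffman tree bottom-up:
merge s3(30) and s2(106): 136
merge s7(107) and 136: 243
merge s6(148) and s5(152): 300
merge s4(155) and s1(157): 312
merge 243 and 300: 543
merge 312 and 543: 855
Total encoded bits = sum of merged weights = 136 + 243 + 300 + 312 + 543 + 855 = 2389.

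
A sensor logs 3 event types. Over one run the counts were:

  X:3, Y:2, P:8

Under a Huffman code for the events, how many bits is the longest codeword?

Merge the two lowest-weight nodes at each step:
combine Y(2), X(3) → 5
combine 5, P(8) → 13
The rarest symbols sit at the bottom; the longest codeword is 2 bits.

2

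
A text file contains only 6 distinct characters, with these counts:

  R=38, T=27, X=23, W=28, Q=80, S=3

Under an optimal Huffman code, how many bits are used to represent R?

Huffman merges, smallest pair first:
S(3) + X(23) → 26
26 + T(27) → 53
W(28) + R(38) → 66
53 + 66 → 119
Q(80) + 119 → 199
The subtree containing R is merged 3 times, so code length = 3.

3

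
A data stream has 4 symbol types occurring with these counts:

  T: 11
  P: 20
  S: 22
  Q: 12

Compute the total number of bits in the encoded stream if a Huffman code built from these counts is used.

Merge the two smallest weights repeatedly:
combine T(11), Q(12) → 23
combine P(20), S(22) → 42
combine 23, 42 → 65
Total encoded bits = sum of merged weights = 23 + 42 + 65 = 130.

130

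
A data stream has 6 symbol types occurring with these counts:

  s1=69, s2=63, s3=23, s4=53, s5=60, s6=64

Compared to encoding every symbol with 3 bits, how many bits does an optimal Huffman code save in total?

Fixed-length: 3 bits × 332 symbols = 996 bits.
Huffman merges:
combine s3(23), s4(53) → 76
combine s5(60), s2(63) → 123
combine s6(64), s1(69) → 133
combine 76, 123 → 199
combine 133, 199 → 332
Huffman total = 76 + 123 + 133 + 199 + 332 = 863 bits.
Saving = 996 − 863 = 133 bits.

133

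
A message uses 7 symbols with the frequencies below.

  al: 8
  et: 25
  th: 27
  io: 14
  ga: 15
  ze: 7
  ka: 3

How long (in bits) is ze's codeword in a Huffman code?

4

Build the tree from the bottom:
combine ka(3), ze(7) → 10
combine al(8), 10 → 18
combine io(14), ga(15) → 29
combine 18, et(25) → 43
combine th(27), 29 → 56
combine 43, 56 → 99
The subtree containing ze is merged 4 times, so code length = 4.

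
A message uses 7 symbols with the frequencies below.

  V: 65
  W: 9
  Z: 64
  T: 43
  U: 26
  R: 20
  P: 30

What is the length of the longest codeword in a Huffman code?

Merge the two lowest-weight nodes at each step:
combine W(9), R(20) → 29
combine U(26), 29 → 55
combine P(30), T(43) → 73
combine 55, Z(64) → 119
combine V(65), 73 → 138
combine 119, 138 → 257
Maximum depth reached is 4.

4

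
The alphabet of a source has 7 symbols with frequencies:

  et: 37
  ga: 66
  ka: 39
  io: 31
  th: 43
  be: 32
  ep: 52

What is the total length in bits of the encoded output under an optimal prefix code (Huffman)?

Build the Huffman tree bottom-up:
merge io(31) and be(32): 63
merge et(37) and ka(39): 76
merge th(43) and ep(52): 95
merge 63 and ga(66): 129
merge 76 and 95: 171
merge 129 and 171: 300
Total encoded bits = sum of merged weights = 63 + 76 + 95 + 129 + 171 + 300 = 834.

834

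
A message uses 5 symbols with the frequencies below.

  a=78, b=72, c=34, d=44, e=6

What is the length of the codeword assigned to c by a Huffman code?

3

Huffman merges, smallest pair first:
combine e(6), c(34) → 40
combine 40, d(44) → 84
combine b(72), a(78) → 150
combine 84, 150 → 234
c sits 3 levels below the root, so its codeword is 3 bits.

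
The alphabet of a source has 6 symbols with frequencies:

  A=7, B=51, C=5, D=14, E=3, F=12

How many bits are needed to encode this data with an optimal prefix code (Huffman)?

182

Greedily combine the two least-frequent nodes:
E(3) + C(5) → 8
A(7) + 8 → 15
F(12) + D(14) → 26
15 + 26 → 41
41 + B(51) → 92
Each symbol's bit-cost is frequency × depth; summing gives 182 bits (equivalently 8 + 15 + 26 + 41 + 92).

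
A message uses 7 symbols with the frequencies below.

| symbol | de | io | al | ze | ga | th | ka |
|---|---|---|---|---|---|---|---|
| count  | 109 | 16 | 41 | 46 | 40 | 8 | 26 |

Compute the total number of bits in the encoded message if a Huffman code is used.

Greedily combine the two least-frequent nodes:
combine th(8), io(16) → 24
combine 24, ka(26) → 50
combine ga(40), al(41) → 81
combine ze(46), 50 → 96
combine 81, 96 → 177
combine de(109), 177 → 286
Total encoded bits = sum of merged weights = 24 + 50 + 81 + 96 + 177 + 286 = 714.

714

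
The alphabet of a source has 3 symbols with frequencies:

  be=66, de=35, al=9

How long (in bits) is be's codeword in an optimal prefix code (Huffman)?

1

Huffman merges, smallest pair first:
combine al(9), de(35) → 44
combine 44, be(66) → 110
be is merged only at the final step, so code length = 1.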